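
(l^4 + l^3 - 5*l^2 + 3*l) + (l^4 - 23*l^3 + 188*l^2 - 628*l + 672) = 2*l^4 - 22*l^3 + 183*l^2 - 625*l + 672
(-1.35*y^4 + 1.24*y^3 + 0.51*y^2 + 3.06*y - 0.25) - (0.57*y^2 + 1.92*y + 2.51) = -1.35*y^4 + 1.24*y^3 - 0.0599999999999999*y^2 + 1.14*y - 2.76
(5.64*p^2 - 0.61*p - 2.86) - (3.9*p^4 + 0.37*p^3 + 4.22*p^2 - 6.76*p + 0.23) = -3.9*p^4 - 0.37*p^3 + 1.42*p^2 + 6.15*p - 3.09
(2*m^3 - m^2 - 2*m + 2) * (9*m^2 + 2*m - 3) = 18*m^5 - 5*m^4 - 26*m^3 + 17*m^2 + 10*m - 6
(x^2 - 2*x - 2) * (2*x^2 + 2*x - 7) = 2*x^4 - 2*x^3 - 15*x^2 + 10*x + 14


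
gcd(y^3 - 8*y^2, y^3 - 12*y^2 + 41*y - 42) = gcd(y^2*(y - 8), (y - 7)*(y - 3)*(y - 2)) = 1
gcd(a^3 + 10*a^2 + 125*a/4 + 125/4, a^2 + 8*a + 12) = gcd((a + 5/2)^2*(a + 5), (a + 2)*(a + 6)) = 1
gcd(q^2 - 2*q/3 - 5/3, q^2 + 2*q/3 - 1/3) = q + 1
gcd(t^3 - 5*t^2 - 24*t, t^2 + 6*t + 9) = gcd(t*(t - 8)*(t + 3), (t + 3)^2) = t + 3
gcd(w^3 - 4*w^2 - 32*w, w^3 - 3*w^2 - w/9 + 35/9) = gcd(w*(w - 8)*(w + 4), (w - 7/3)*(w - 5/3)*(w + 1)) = 1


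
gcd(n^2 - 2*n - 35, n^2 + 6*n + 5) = n + 5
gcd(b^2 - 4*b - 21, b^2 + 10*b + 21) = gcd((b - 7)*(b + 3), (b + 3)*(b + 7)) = b + 3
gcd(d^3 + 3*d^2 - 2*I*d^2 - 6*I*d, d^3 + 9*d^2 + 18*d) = d^2 + 3*d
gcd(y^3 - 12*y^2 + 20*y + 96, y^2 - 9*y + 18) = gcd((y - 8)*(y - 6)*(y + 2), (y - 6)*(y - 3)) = y - 6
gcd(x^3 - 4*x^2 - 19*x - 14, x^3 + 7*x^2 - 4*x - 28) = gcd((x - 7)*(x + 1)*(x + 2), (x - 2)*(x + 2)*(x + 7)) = x + 2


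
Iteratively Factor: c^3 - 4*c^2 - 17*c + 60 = (c + 4)*(c^2 - 8*c + 15) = (c - 5)*(c + 4)*(c - 3)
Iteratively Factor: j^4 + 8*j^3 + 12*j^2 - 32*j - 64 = (j - 2)*(j^3 + 10*j^2 + 32*j + 32) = (j - 2)*(j + 4)*(j^2 + 6*j + 8) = (j - 2)*(j + 2)*(j + 4)*(j + 4)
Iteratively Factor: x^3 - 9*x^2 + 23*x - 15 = (x - 3)*(x^2 - 6*x + 5) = (x - 5)*(x - 3)*(x - 1)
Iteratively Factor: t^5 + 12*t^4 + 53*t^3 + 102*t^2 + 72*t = (t)*(t^4 + 12*t^3 + 53*t^2 + 102*t + 72) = t*(t + 3)*(t^3 + 9*t^2 + 26*t + 24) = t*(t + 3)*(t + 4)*(t^2 + 5*t + 6) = t*(t + 3)^2*(t + 4)*(t + 2)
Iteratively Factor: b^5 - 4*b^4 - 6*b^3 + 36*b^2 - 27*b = (b)*(b^4 - 4*b^3 - 6*b^2 + 36*b - 27) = b*(b - 1)*(b^3 - 3*b^2 - 9*b + 27) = b*(b - 3)*(b - 1)*(b^2 - 9) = b*(b - 3)^2*(b - 1)*(b + 3)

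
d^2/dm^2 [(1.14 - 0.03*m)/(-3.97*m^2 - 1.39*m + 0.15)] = ((8.9682 - 0.7146*m)*(3.97*m^2 + 1.39*m - 0.15) + (0.03*m - 1.14)*(7.94*m + 1.39)*(15.88*m + 2.78))/(3.97*m^2 + 1.39*m - 0.15)^3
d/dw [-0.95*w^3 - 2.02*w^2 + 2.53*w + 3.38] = -2.85*w^2 - 4.04*w + 2.53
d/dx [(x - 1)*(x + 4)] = 2*x + 3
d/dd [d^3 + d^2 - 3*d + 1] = 3*d^2 + 2*d - 3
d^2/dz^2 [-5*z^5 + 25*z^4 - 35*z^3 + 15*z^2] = -100*z^3 + 300*z^2 - 210*z + 30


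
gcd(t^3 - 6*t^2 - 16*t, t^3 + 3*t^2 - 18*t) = t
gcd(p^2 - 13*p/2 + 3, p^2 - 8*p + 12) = p - 6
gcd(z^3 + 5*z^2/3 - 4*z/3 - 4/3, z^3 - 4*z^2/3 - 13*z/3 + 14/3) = z^2 + z - 2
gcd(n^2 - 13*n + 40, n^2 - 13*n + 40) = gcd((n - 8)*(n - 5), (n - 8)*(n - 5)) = n^2 - 13*n + 40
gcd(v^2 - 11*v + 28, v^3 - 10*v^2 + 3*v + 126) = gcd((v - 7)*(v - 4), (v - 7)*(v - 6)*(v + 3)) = v - 7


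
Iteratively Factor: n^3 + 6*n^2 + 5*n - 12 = (n + 3)*(n^2 + 3*n - 4) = (n - 1)*(n + 3)*(n + 4)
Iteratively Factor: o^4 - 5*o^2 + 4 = (o + 1)*(o^3 - o^2 - 4*o + 4) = (o - 1)*(o + 1)*(o^2 - 4) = (o - 2)*(o - 1)*(o + 1)*(o + 2)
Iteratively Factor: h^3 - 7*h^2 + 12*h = (h - 3)*(h^2 - 4*h) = h*(h - 3)*(h - 4)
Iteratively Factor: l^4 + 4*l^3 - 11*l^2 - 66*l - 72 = (l + 3)*(l^3 + l^2 - 14*l - 24) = (l + 2)*(l + 3)*(l^2 - l - 12) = (l + 2)*(l + 3)^2*(l - 4)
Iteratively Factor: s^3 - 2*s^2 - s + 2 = (s - 1)*(s^2 - s - 2) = (s - 1)*(s + 1)*(s - 2)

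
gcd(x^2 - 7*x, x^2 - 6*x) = x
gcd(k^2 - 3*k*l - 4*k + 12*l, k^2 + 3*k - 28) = k - 4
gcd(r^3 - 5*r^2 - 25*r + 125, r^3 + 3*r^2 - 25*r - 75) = r^2 - 25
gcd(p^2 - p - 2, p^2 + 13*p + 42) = 1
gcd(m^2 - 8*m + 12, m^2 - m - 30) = m - 6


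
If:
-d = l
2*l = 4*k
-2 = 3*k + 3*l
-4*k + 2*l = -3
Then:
No Solution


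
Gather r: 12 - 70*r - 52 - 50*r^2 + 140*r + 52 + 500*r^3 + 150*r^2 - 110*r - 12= 500*r^3 + 100*r^2 - 40*r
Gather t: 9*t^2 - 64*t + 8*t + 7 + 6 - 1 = 9*t^2 - 56*t + 12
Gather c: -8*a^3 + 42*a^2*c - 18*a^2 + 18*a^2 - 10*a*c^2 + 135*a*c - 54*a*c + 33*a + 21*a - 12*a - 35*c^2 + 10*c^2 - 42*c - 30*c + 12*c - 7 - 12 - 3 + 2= -8*a^3 + 42*a + c^2*(-10*a - 25) + c*(42*a^2 + 81*a - 60) - 20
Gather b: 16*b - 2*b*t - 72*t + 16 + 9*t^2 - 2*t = b*(16 - 2*t) + 9*t^2 - 74*t + 16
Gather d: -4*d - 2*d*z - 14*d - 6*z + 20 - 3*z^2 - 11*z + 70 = d*(-2*z - 18) - 3*z^2 - 17*z + 90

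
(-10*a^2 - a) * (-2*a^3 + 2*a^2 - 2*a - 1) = 20*a^5 - 18*a^4 + 18*a^3 + 12*a^2 + a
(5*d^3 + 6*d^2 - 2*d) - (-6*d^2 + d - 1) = 5*d^3 + 12*d^2 - 3*d + 1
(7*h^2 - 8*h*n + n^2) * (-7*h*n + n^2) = -49*h^3*n + 63*h^2*n^2 - 15*h*n^3 + n^4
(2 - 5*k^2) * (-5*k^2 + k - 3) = 25*k^4 - 5*k^3 + 5*k^2 + 2*k - 6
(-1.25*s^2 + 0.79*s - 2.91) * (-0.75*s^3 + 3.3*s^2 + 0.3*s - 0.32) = 0.9375*s^5 - 4.7175*s^4 + 4.4145*s^3 - 8.966*s^2 - 1.1258*s + 0.9312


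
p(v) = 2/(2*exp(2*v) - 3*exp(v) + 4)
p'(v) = 2*(-4*exp(2*v) + 3*exp(v))/(2*exp(2*v) - 3*exp(v) + 4)^2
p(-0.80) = 0.65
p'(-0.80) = 0.12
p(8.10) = 0.00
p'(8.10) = -0.00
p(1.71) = 0.04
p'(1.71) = -0.09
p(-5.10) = 0.50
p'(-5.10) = 0.00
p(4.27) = 0.00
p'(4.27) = -0.00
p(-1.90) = 0.56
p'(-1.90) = 0.06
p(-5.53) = 0.50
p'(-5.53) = 0.00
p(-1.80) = 0.56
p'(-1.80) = 0.06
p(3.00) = 0.00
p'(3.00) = -0.00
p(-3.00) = 0.52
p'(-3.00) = 0.02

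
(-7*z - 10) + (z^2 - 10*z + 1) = z^2 - 17*z - 9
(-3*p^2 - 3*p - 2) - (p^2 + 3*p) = -4*p^2 - 6*p - 2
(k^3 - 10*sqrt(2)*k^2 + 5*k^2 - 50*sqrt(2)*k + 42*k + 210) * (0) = 0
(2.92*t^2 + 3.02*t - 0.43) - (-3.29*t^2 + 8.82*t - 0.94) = 6.21*t^2 - 5.8*t + 0.51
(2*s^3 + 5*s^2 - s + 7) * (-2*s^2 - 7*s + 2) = -4*s^5 - 24*s^4 - 29*s^3 + 3*s^2 - 51*s + 14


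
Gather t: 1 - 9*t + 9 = 10 - 9*t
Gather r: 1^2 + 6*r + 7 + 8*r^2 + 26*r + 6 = 8*r^2 + 32*r + 14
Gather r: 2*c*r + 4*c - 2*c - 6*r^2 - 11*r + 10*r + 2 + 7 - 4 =2*c - 6*r^2 + r*(2*c - 1) + 5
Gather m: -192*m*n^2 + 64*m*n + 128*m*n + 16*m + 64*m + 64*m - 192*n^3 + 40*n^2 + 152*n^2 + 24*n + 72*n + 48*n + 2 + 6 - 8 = m*(-192*n^2 + 192*n + 144) - 192*n^3 + 192*n^2 + 144*n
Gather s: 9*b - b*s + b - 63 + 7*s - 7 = 10*b + s*(7 - b) - 70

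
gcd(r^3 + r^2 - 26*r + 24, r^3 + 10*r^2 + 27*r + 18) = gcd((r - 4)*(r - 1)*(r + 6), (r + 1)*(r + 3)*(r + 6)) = r + 6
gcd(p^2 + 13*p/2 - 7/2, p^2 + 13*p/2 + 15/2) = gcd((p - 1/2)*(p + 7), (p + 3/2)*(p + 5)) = 1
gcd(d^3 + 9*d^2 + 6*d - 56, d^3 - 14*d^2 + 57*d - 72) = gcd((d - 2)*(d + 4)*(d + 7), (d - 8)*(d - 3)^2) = 1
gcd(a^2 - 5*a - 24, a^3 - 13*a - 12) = a + 3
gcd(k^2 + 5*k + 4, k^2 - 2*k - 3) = k + 1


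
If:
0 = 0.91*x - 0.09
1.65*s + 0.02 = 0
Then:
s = -0.01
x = 0.10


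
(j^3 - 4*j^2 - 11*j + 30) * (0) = 0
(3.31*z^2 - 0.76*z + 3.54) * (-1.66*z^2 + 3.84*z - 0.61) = -5.4946*z^4 + 13.972*z^3 - 10.8139*z^2 + 14.0572*z - 2.1594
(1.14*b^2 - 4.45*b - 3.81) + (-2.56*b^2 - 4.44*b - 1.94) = -1.42*b^2 - 8.89*b - 5.75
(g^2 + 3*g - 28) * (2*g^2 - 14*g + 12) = 2*g^4 - 8*g^3 - 86*g^2 + 428*g - 336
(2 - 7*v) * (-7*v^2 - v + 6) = 49*v^3 - 7*v^2 - 44*v + 12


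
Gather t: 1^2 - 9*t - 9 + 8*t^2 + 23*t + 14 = 8*t^2 + 14*t + 6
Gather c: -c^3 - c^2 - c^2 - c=-c^3 - 2*c^2 - c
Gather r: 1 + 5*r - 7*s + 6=5*r - 7*s + 7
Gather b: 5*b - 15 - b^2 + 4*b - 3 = -b^2 + 9*b - 18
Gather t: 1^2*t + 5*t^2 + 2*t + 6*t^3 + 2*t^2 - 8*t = 6*t^3 + 7*t^2 - 5*t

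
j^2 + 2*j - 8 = (j - 2)*(j + 4)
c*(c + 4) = c^2 + 4*c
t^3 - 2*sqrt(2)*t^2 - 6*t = t*(t - 3*sqrt(2))*(t + sqrt(2))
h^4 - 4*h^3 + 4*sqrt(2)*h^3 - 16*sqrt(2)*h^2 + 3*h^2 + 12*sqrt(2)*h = h*(h - 3)*(h - 1)*(h + 4*sqrt(2))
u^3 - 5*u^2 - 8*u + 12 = (u - 6)*(u - 1)*(u + 2)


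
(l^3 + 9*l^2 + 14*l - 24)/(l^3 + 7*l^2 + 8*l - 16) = (l + 6)/(l + 4)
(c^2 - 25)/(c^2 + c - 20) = (c - 5)/(c - 4)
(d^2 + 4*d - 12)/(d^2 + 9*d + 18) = (d - 2)/(d + 3)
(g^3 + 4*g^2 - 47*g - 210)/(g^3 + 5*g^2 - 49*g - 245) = (g + 6)/(g + 7)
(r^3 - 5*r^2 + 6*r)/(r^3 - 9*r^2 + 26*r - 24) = r/(r - 4)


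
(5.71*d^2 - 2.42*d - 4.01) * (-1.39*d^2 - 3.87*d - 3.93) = -7.9369*d^4 - 18.7339*d^3 - 7.501*d^2 + 25.0293*d + 15.7593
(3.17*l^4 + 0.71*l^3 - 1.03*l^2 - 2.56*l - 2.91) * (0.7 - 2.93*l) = -9.2881*l^5 + 0.1387*l^4 + 3.5149*l^3 + 6.7798*l^2 + 6.7343*l - 2.037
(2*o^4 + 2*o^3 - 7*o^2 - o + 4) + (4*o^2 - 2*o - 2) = 2*o^4 + 2*o^3 - 3*o^2 - 3*o + 2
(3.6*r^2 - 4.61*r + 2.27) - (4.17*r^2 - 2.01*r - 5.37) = -0.57*r^2 - 2.6*r + 7.64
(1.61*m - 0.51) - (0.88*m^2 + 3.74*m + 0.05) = -0.88*m^2 - 2.13*m - 0.56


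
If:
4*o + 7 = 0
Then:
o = -7/4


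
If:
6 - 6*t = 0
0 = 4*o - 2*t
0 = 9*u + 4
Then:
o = 1/2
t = 1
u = -4/9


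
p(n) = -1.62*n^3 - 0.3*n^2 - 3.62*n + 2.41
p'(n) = -4.86*n^2 - 0.6*n - 3.62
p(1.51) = -9.32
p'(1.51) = -15.61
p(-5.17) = 236.97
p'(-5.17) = -130.42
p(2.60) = -37.50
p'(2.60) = -38.03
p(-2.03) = 22.07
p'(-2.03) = -22.43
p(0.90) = -2.27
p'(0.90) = -8.10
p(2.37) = -29.42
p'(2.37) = -32.34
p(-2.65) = 40.04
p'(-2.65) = -36.16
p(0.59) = -0.16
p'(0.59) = -5.67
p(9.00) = -1235.45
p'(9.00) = -402.68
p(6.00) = -380.03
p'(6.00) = -182.18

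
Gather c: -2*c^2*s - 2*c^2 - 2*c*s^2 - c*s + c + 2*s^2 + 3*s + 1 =c^2*(-2*s - 2) + c*(-2*s^2 - s + 1) + 2*s^2 + 3*s + 1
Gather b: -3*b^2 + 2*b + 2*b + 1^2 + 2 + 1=-3*b^2 + 4*b + 4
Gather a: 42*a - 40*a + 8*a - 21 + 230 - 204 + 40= 10*a + 45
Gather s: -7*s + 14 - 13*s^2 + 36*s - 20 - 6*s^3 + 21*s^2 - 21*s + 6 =-6*s^3 + 8*s^2 + 8*s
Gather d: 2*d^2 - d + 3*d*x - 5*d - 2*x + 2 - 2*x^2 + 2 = 2*d^2 + d*(3*x - 6) - 2*x^2 - 2*x + 4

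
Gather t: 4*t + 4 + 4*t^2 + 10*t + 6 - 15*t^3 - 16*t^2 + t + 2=-15*t^3 - 12*t^2 + 15*t + 12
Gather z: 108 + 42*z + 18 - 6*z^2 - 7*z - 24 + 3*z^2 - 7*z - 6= -3*z^2 + 28*z + 96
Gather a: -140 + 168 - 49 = -21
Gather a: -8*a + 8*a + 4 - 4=0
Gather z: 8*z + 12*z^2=12*z^2 + 8*z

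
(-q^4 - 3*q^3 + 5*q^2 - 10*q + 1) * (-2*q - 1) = 2*q^5 + 7*q^4 - 7*q^3 + 15*q^2 + 8*q - 1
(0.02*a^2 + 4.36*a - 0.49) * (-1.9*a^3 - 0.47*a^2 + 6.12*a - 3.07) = -0.038*a^5 - 8.2934*a^4 - 0.9958*a^3 + 26.8521*a^2 - 16.384*a + 1.5043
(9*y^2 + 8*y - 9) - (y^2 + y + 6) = 8*y^2 + 7*y - 15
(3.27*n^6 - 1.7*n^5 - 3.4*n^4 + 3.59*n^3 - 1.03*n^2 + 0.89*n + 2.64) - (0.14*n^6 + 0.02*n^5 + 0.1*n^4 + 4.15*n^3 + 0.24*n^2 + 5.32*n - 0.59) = 3.13*n^6 - 1.72*n^5 - 3.5*n^4 - 0.56*n^3 - 1.27*n^2 - 4.43*n + 3.23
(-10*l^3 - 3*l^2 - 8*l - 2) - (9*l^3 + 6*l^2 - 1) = -19*l^3 - 9*l^2 - 8*l - 1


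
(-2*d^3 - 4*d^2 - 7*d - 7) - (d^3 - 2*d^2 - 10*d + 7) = -3*d^3 - 2*d^2 + 3*d - 14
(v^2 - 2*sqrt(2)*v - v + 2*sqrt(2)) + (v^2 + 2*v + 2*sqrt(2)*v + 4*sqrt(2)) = 2*v^2 + v + 6*sqrt(2)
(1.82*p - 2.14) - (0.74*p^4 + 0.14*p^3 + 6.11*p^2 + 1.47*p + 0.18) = -0.74*p^4 - 0.14*p^3 - 6.11*p^2 + 0.35*p - 2.32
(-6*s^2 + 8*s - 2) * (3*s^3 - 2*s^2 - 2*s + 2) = -18*s^5 + 36*s^4 - 10*s^3 - 24*s^2 + 20*s - 4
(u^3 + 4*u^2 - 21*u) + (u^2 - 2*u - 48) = u^3 + 5*u^2 - 23*u - 48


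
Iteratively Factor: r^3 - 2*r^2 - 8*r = (r + 2)*(r^2 - 4*r) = r*(r + 2)*(r - 4)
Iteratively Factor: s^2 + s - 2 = (s - 1)*(s + 2)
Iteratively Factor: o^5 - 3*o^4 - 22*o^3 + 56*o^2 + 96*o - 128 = (o - 1)*(o^4 - 2*o^3 - 24*o^2 + 32*o + 128) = (o - 1)*(o + 4)*(o^3 - 6*o^2 + 32) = (o - 4)*(o - 1)*(o + 4)*(o^2 - 2*o - 8) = (o - 4)^2*(o - 1)*(o + 4)*(o + 2)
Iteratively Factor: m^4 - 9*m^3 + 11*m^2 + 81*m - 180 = (m - 5)*(m^3 - 4*m^2 - 9*m + 36) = (m - 5)*(m - 3)*(m^2 - m - 12) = (m - 5)*(m - 4)*(m - 3)*(m + 3)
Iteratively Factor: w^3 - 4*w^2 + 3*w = (w)*(w^2 - 4*w + 3) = w*(w - 3)*(w - 1)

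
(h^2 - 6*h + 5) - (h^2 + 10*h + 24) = -16*h - 19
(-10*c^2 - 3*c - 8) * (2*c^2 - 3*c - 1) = -20*c^4 + 24*c^3 + 3*c^2 + 27*c + 8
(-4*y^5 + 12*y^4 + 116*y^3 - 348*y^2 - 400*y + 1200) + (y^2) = -4*y^5 + 12*y^4 + 116*y^3 - 347*y^2 - 400*y + 1200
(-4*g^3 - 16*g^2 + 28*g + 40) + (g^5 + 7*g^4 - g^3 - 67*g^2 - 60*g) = g^5 + 7*g^4 - 5*g^3 - 83*g^2 - 32*g + 40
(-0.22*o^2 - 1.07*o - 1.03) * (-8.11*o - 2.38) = 1.7842*o^3 + 9.2013*o^2 + 10.8999*o + 2.4514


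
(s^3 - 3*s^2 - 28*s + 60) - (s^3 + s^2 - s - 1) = -4*s^2 - 27*s + 61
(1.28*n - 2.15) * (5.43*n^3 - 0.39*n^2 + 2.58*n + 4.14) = 6.9504*n^4 - 12.1737*n^3 + 4.1409*n^2 - 0.2478*n - 8.901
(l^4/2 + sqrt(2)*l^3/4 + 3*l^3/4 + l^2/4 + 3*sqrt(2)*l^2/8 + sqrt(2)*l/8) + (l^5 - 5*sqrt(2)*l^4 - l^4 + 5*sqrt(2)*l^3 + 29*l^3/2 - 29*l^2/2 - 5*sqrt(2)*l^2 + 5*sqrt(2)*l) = l^5 - 5*sqrt(2)*l^4 - l^4/2 + 21*sqrt(2)*l^3/4 + 61*l^3/4 - 57*l^2/4 - 37*sqrt(2)*l^2/8 + 41*sqrt(2)*l/8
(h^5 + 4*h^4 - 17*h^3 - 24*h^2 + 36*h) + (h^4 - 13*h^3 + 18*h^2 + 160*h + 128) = h^5 + 5*h^4 - 30*h^3 - 6*h^2 + 196*h + 128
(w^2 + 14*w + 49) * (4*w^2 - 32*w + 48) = 4*w^4 + 24*w^3 - 204*w^2 - 896*w + 2352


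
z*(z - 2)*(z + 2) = z^3 - 4*z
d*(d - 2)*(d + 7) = d^3 + 5*d^2 - 14*d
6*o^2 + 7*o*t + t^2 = (o + t)*(6*o + t)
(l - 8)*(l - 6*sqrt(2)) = l^2 - 6*sqrt(2)*l - 8*l + 48*sqrt(2)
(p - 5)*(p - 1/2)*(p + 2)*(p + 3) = p^4 - p^3/2 - 19*p^2 - 41*p/2 + 15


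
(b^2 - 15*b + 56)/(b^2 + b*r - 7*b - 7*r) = (b - 8)/(b + r)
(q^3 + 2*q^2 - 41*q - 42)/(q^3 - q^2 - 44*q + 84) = (q + 1)/(q - 2)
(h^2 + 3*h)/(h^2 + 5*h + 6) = h/(h + 2)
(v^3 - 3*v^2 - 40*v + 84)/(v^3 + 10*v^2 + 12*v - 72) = (v - 7)/(v + 6)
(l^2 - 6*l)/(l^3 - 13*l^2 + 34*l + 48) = l/(l^2 - 7*l - 8)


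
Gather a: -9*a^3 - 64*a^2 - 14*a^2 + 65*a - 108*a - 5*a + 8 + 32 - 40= -9*a^3 - 78*a^2 - 48*a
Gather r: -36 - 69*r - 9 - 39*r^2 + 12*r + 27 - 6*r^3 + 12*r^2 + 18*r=-6*r^3 - 27*r^2 - 39*r - 18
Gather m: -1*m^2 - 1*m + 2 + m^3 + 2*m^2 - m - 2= m^3 + m^2 - 2*m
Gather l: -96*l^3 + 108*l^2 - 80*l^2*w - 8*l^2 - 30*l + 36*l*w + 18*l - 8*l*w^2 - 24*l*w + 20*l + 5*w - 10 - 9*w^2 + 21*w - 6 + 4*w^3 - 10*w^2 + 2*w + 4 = -96*l^3 + l^2*(100 - 80*w) + l*(-8*w^2 + 12*w + 8) + 4*w^3 - 19*w^2 + 28*w - 12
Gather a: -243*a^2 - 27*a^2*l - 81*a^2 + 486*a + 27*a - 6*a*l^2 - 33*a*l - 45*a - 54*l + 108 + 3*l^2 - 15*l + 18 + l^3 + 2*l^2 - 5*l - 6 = a^2*(-27*l - 324) + a*(-6*l^2 - 33*l + 468) + l^3 + 5*l^2 - 74*l + 120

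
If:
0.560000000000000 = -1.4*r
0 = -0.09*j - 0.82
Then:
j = -9.11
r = -0.40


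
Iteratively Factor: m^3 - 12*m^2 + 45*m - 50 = (m - 5)*(m^2 - 7*m + 10) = (m - 5)*(m - 2)*(m - 5)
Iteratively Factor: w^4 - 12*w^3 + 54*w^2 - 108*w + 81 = (w - 3)*(w^3 - 9*w^2 + 27*w - 27) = (w - 3)^2*(w^2 - 6*w + 9) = (w - 3)^3*(w - 3)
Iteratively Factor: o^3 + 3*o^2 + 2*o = (o + 2)*(o^2 + o) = (o + 1)*(o + 2)*(o)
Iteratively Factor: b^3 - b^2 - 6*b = (b - 3)*(b^2 + 2*b) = b*(b - 3)*(b + 2)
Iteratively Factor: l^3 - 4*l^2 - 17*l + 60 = (l - 3)*(l^2 - l - 20) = (l - 5)*(l - 3)*(l + 4)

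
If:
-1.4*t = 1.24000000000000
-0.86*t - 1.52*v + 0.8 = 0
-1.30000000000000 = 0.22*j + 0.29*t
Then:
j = -4.74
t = -0.89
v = 1.03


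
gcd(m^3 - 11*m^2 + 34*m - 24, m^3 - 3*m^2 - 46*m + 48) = m - 1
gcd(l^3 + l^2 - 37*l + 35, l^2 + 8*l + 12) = 1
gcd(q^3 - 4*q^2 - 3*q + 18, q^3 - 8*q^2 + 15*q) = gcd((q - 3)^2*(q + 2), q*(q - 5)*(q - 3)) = q - 3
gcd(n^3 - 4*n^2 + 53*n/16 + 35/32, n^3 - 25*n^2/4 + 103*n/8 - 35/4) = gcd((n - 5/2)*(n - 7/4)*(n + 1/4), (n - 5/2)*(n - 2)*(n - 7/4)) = n^2 - 17*n/4 + 35/8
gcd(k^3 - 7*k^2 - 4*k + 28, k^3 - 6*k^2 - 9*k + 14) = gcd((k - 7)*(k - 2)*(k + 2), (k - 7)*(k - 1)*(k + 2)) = k^2 - 5*k - 14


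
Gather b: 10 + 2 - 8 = 4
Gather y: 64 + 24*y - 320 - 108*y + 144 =-84*y - 112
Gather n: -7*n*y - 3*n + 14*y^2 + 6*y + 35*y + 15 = n*(-7*y - 3) + 14*y^2 + 41*y + 15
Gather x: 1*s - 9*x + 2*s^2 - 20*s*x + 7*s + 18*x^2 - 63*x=2*s^2 + 8*s + 18*x^2 + x*(-20*s - 72)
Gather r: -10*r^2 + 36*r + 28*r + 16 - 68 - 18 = -10*r^2 + 64*r - 70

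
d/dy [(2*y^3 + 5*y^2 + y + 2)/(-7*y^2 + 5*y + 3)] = (-14*y^4 + 20*y^3 + 50*y^2 + 58*y - 7)/(49*y^4 - 70*y^3 - 17*y^2 + 30*y + 9)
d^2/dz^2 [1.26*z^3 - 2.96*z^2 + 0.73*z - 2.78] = 7.56*z - 5.92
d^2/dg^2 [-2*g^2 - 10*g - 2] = -4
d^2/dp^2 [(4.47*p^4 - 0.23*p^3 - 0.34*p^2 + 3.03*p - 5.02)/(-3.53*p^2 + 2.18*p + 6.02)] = (-111.400446*p^6 + 206.390628*p^5 + 442.481724000001*p^4 - 996.918674*p^3 - 1507.150956*p^2 - 568.109604*p + 365.242608)/(43.986977*p^6 - 81.494286*p^5 - 174.715938*p^4 + 267.597616*p^3 + 297.957492*p^2 - 237.012216*p - 218.167208)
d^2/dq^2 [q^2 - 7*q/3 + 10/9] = 2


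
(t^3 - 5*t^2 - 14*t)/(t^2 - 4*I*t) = (t^2 - 5*t - 14)/(t - 4*I)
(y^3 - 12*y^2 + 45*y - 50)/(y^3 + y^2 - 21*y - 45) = (y^2 - 7*y + 10)/(y^2 + 6*y + 9)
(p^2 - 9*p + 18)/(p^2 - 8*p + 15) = (p - 6)/(p - 5)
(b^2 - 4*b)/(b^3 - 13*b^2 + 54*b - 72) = b/(b^2 - 9*b + 18)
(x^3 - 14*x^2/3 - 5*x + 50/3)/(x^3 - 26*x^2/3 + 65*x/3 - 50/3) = (x + 2)/(x - 2)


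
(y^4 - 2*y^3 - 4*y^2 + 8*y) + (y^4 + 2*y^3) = 2*y^4 - 4*y^2 + 8*y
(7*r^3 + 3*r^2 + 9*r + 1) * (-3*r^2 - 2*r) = -21*r^5 - 23*r^4 - 33*r^3 - 21*r^2 - 2*r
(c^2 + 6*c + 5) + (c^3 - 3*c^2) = c^3 - 2*c^2 + 6*c + 5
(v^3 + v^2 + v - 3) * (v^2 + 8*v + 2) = v^5 + 9*v^4 + 11*v^3 + 7*v^2 - 22*v - 6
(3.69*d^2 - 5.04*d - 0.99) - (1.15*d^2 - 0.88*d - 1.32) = 2.54*d^2 - 4.16*d + 0.33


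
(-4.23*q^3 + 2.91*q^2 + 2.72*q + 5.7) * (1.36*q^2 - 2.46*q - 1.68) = -5.7528*q^5 + 14.3634*q^4 + 3.647*q^3 - 3.828*q^2 - 18.5916*q - 9.576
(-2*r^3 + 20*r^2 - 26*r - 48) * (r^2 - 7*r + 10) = -2*r^5 + 34*r^4 - 186*r^3 + 334*r^2 + 76*r - 480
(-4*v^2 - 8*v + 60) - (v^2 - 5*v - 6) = -5*v^2 - 3*v + 66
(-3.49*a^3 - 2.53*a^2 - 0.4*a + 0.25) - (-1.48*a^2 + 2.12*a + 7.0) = -3.49*a^3 - 1.05*a^2 - 2.52*a - 6.75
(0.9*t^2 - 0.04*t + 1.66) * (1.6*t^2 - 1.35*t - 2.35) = 1.44*t^4 - 1.279*t^3 + 0.595*t^2 - 2.147*t - 3.901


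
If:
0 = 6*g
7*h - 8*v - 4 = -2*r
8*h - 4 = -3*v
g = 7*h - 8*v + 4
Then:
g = 0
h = 4/17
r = 4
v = 12/17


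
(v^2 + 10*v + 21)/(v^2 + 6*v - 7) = (v + 3)/(v - 1)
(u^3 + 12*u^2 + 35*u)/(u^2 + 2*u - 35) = u*(u + 5)/(u - 5)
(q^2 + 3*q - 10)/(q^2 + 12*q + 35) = (q - 2)/(q + 7)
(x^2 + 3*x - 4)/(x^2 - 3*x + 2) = (x + 4)/(x - 2)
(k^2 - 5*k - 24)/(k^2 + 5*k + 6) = (k - 8)/(k + 2)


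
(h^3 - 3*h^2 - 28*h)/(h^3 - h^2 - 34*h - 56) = h/(h + 2)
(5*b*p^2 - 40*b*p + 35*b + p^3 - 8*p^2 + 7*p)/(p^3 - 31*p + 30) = (5*b*p - 35*b + p^2 - 7*p)/(p^2 + p - 30)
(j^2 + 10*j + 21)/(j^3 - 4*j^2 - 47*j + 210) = (j + 3)/(j^2 - 11*j + 30)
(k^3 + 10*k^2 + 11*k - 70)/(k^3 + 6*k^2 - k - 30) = (k + 7)/(k + 3)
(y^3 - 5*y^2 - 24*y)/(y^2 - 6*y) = (y^2 - 5*y - 24)/(y - 6)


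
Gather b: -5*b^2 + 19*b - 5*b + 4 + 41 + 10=-5*b^2 + 14*b + 55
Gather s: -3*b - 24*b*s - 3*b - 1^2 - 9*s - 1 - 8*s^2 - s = -6*b - 8*s^2 + s*(-24*b - 10) - 2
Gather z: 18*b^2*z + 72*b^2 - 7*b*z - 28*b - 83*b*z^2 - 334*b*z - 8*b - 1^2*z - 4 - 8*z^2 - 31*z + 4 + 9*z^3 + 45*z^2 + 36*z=72*b^2 - 36*b + 9*z^3 + z^2*(37 - 83*b) + z*(18*b^2 - 341*b + 4)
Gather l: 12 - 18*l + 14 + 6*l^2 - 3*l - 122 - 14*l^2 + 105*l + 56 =-8*l^2 + 84*l - 40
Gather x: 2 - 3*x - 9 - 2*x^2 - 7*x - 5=-2*x^2 - 10*x - 12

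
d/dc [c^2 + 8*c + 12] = 2*c + 8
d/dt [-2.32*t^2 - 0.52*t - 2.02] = -4.64*t - 0.52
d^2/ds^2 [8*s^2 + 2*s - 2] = 16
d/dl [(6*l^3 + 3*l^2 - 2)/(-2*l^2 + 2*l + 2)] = (-3*l^4 + 6*l^3 + 21*l^2/2 + l + 1)/(l^4 - 2*l^3 - l^2 + 2*l + 1)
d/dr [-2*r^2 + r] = 1 - 4*r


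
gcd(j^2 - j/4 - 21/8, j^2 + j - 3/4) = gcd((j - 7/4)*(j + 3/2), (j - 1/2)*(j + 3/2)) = j + 3/2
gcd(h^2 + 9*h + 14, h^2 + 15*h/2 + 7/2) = h + 7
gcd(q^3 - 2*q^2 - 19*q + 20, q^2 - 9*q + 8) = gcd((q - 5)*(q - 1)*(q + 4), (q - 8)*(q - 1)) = q - 1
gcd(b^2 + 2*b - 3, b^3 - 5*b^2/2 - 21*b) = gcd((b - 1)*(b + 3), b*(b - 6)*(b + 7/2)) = 1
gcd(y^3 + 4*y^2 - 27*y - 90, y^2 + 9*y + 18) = y^2 + 9*y + 18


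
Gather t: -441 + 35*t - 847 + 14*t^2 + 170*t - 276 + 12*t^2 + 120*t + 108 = 26*t^2 + 325*t - 1456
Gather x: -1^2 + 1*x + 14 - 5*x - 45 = -4*x - 32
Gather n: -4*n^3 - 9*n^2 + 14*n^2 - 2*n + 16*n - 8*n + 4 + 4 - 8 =-4*n^3 + 5*n^2 + 6*n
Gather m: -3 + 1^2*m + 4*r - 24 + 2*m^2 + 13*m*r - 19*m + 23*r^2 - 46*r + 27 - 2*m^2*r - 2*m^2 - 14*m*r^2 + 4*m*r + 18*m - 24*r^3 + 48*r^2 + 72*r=-2*m^2*r + m*(-14*r^2 + 17*r) - 24*r^3 + 71*r^2 + 30*r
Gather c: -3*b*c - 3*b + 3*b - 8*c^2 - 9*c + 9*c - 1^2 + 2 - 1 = -3*b*c - 8*c^2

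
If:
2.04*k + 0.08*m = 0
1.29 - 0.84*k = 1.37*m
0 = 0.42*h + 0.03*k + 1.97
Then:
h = -4.69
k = -0.04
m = 0.96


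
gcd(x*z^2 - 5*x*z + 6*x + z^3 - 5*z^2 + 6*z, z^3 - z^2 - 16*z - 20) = 1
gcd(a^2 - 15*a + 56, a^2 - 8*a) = a - 8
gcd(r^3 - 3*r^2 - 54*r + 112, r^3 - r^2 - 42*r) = 1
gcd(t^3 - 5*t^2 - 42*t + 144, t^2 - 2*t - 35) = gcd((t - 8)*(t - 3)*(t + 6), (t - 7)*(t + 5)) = 1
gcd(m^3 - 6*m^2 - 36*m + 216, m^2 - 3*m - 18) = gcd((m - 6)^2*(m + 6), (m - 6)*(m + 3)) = m - 6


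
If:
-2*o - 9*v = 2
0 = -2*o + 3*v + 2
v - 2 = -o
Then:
No Solution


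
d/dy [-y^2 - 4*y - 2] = -2*y - 4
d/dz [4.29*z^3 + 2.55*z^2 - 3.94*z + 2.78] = 12.87*z^2 + 5.1*z - 3.94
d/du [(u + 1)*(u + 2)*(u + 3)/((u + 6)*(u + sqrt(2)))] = (-(u + 1)*(u + 2)*(u + 3)*(u + 6) - (u + 1)*(u + 2)*(u + 3)*(u + sqrt(2)) + (u + 6)*(u + sqrt(2))*((u + 1)*(u + 2) + (u + 1)*(u + 3) + (u + 2)*(u + 3)))/((u + 6)^2*(u + sqrt(2))^2)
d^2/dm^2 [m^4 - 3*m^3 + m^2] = 12*m^2 - 18*m + 2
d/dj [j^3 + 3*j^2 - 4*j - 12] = 3*j^2 + 6*j - 4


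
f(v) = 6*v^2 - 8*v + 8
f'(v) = 12*v - 8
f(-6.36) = 301.58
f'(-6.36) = -84.32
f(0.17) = 6.81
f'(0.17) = -5.96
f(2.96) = 36.89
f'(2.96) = 27.52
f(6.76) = 228.11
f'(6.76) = 73.12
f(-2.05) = 49.62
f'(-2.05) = -32.60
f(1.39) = 8.47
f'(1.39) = 8.68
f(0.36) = 5.90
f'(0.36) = -3.68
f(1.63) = 10.90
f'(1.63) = 11.56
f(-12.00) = 968.00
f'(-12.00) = -152.00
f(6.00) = 176.00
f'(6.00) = 64.00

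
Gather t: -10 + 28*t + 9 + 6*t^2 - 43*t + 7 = 6*t^2 - 15*t + 6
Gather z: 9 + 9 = 18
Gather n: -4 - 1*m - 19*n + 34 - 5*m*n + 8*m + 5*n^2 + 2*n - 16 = 7*m + 5*n^2 + n*(-5*m - 17) + 14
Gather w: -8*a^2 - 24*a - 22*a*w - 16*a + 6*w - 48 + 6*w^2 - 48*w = -8*a^2 - 40*a + 6*w^2 + w*(-22*a - 42) - 48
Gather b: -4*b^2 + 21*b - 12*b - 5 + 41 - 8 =-4*b^2 + 9*b + 28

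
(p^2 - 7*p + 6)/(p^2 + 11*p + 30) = (p^2 - 7*p + 6)/(p^2 + 11*p + 30)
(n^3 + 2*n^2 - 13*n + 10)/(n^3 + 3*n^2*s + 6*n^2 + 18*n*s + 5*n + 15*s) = (n^2 - 3*n + 2)/(n^2 + 3*n*s + n + 3*s)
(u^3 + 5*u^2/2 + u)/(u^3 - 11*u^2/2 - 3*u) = (u + 2)/(u - 6)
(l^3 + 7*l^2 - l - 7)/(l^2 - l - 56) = (l^2 - 1)/(l - 8)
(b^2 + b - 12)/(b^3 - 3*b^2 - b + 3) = (b + 4)/(b^2 - 1)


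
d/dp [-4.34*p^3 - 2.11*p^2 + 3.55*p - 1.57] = -13.02*p^2 - 4.22*p + 3.55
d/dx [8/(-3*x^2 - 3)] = 16*x/(3*(x^2 + 1)^2)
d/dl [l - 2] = 1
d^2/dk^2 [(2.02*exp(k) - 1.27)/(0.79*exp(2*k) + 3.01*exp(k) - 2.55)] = (1.260682*exp(4*k) - 7.973786*exp(3*k) + 15.355941*exp(2*k) - 6.235477*exp(k) + 3.387165)*exp(k)/(0.493039*exp(6*k) + 5.635623*exp(5*k) + 16.698072*exp(4*k) - 9.110969*exp(3*k) - 53.89884*exp(2*k) + 58.717575*exp(k) - 16.581375)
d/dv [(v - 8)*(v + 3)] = 2*v - 5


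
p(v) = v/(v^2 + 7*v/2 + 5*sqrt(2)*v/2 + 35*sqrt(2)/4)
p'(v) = v*(-2*v - 5*sqrt(2)/2 - 7/2)/(v^2 + 7*v/2 + 5*sqrt(2)*v/2 + 35*sqrt(2)/4)^2 + 1/(v^2 + 7*v/2 + 5*sqrt(2)*v/2 + 35*sqrt(2)/4) = 2*(-4*v^2 + 35*sqrt(2))/(8*v^4 + 56*v^3 + 40*sqrt(2)*v^3 + 198*v^2 + 280*sqrt(2)*v^2 + 490*sqrt(2)*v + 700*v + 1225)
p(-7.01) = -0.57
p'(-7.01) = -0.25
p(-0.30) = -0.03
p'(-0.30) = 0.11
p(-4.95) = -2.41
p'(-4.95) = -2.88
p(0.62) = 0.04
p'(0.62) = 0.04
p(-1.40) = -0.31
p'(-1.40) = 0.52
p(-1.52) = -0.38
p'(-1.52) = 0.63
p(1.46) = 0.06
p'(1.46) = 0.02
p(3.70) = 0.07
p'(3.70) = 0.00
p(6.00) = 0.07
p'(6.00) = 0.00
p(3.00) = 0.07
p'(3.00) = 0.00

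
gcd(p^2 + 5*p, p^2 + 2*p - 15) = p + 5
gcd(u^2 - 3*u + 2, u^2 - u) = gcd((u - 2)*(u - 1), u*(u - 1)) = u - 1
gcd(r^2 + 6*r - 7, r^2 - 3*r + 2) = r - 1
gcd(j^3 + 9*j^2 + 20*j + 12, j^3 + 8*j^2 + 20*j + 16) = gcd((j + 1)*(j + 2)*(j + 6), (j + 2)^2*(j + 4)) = j + 2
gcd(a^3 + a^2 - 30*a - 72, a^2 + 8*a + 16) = a + 4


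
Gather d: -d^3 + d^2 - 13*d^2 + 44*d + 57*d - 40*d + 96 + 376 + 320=-d^3 - 12*d^2 + 61*d + 792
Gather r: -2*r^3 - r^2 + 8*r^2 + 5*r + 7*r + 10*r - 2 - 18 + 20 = -2*r^3 + 7*r^2 + 22*r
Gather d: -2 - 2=-4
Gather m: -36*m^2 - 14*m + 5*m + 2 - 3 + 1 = -36*m^2 - 9*m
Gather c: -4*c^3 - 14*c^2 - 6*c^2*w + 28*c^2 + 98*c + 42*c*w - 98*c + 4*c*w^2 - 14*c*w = -4*c^3 + c^2*(14 - 6*w) + c*(4*w^2 + 28*w)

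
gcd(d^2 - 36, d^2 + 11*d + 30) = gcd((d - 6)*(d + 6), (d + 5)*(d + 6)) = d + 6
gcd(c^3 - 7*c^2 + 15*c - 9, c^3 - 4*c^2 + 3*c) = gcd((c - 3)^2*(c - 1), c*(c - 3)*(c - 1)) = c^2 - 4*c + 3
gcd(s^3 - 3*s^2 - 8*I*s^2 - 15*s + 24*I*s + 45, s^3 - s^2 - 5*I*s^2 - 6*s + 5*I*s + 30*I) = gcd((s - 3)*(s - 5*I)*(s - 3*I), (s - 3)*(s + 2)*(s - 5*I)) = s^2 + s*(-3 - 5*I) + 15*I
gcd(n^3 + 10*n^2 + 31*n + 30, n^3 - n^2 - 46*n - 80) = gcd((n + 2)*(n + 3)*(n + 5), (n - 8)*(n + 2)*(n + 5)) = n^2 + 7*n + 10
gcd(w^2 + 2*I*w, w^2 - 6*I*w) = w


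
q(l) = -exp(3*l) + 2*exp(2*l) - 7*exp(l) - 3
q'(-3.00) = -0.34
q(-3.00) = -3.34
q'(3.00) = -22836.14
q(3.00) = -7439.83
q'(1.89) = -741.18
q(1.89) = -251.74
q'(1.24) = -100.22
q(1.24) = -44.57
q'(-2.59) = -0.50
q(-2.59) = -3.51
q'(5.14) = -14810575.81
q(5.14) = -4918229.03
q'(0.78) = -27.38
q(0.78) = -19.13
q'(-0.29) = -4.26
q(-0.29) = -7.54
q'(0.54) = -15.39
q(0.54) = -14.18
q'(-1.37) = -1.57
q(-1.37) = -4.67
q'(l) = -3*exp(3*l) + 4*exp(2*l) - 7*exp(l) = (-3*exp(2*l) + 4*exp(l) - 7)*exp(l)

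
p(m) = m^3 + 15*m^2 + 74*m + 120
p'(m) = 3*m^2 + 30*m + 74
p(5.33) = 1091.97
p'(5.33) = 319.13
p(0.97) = 206.81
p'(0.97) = 105.92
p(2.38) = 394.57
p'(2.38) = 162.39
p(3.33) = 569.68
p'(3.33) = 207.17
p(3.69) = 647.54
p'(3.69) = 225.55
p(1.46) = 263.13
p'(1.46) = 124.19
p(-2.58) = 11.75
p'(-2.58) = 16.57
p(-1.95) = 25.32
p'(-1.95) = 26.91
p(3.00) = 504.00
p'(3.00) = 191.00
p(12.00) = 4896.00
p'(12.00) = 866.00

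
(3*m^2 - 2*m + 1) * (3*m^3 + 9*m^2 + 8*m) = 9*m^5 + 21*m^4 + 9*m^3 - 7*m^2 + 8*m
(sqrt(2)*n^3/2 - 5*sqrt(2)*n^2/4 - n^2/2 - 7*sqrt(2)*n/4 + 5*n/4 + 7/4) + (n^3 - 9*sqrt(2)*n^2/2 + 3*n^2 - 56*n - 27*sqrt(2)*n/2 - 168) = sqrt(2)*n^3/2 + n^3 - 23*sqrt(2)*n^2/4 + 5*n^2/2 - 219*n/4 - 61*sqrt(2)*n/4 - 665/4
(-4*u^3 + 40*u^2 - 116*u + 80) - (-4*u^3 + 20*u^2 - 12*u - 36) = 20*u^2 - 104*u + 116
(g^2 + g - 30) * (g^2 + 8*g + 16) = g^4 + 9*g^3 - 6*g^2 - 224*g - 480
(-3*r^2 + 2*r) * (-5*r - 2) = 15*r^3 - 4*r^2 - 4*r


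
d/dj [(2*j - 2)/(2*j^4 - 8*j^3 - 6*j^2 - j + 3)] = 2*(2*j^4 - 8*j^3 - 6*j^2 - j + (j - 1)*(-8*j^3 + 24*j^2 + 12*j + 1) + 3)/(-2*j^4 + 8*j^3 + 6*j^2 + j - 3)^2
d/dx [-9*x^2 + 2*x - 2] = 2 - 18*x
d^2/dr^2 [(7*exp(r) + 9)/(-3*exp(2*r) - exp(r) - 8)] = (-63*exp(4*r) - 303*exp(3*r) + 927*exp(2*r) + 911*exp(r) - 376)*exp(r)/(27*exp(6*r) + 27*exp(5*r) + 225*exp(4*r) + 145*exp(3*r) + 600*exp(2*r) + 192*exp(r) + 512)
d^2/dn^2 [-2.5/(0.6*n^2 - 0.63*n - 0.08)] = (-1.8*n^2 + 1.89*n + 2.5*(1.2*n - 0.63)*(2.4*n - 1.26) + 0.24)/(-0.6*n^2 + 0.63*n + 0.08)^3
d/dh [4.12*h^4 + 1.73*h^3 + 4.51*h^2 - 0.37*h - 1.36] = 16.48*h^3 + 5.19*h^2 + 9.02*h - 0.37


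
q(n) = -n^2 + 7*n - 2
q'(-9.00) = 25.00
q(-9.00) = -146.00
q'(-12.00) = 31.00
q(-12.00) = -230.00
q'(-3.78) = 14.56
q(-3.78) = -42.75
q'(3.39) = 0.22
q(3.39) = 10.24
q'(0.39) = 6.22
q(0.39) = 0.58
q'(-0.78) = 8.56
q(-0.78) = -8.07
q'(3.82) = -0.64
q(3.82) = 10.15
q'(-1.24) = 9.48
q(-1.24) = -12.22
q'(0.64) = 5.72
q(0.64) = 2.07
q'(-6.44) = 19.88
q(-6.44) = -88.55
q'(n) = 7 - 2*n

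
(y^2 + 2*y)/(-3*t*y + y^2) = (y + 2)/(-3*t + y)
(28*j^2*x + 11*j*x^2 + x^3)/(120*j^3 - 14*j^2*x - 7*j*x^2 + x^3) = x*(7*j + x)/(30*j^2 - 11*j*x + x^2)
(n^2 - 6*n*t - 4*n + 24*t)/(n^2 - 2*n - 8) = (n - 6*t)/(n + 2)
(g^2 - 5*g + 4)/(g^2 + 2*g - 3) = (g - 4)/(g + 3)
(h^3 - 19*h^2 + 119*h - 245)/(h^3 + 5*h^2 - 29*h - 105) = (h^2 - 14*h + 49)/(h^2 + 10*h + 21)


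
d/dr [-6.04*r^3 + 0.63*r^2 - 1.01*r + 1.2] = -18.12*r^2 + 1.26*r - 1.01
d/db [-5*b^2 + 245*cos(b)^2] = -10*b - 245*sin(2*b)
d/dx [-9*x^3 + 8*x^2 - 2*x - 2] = -27*x^2 + 16*x - 2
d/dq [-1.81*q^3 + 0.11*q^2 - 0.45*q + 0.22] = -5.43*q^2 + 0.22*q - 0.45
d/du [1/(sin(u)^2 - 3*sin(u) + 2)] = (3 - 2*sin(u))*cos(u)/(sin(u)^2 - 3*sin(u) + 2)^2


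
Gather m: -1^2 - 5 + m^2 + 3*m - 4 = m^2 + 3*m - 10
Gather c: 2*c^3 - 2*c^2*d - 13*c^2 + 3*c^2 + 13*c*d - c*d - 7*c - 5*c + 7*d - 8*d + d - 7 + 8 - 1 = 2*c^3 + c^2*(-2*d - 10) + c*(12*d - 12)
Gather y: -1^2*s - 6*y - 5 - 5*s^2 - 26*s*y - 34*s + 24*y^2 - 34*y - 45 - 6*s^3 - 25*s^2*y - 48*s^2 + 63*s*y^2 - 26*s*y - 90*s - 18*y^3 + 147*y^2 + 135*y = -6*s^3 - 53*s^2 - 125*s - 18*y^3 + y^2*(63*s + 171) + y*(-25*s^2 - 52*s + 95) - 50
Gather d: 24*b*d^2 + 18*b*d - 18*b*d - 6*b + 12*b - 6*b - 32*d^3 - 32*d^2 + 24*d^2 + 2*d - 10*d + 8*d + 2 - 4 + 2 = -32*d^3 + d^2*(24*b - 8)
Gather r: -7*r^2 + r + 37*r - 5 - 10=-7*r^2 + 38*r - 15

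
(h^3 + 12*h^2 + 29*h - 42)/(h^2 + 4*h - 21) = (h^2 + 5*h - 6)/(h - 3)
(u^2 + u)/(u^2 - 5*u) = (u + 1)/(u - 5)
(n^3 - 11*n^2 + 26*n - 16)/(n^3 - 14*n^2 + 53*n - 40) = (n - 2)/(n - 5)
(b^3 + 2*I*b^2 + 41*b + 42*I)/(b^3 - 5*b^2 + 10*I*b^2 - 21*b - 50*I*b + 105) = (b^2 - 5*I*b + 6)/(b^2 + b*(-5 + 3*I) - 15*I)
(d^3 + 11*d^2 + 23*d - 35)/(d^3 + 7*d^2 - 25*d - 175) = (d - 1)/(d - 5)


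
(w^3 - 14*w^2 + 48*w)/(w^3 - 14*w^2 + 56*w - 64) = w*(w - 6)/(w^2 - 6*w + 8)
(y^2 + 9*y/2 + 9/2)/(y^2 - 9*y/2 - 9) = (y + 3)/(y - 6)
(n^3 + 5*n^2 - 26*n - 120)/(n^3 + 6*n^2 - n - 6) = (n^2 - n - 20)/(n^2 - 1)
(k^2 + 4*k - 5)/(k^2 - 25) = (k - 1)/(k - 5)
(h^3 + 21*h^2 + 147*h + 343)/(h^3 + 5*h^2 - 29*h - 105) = (h^2 + 14*h + 49)/(h^2 - 2*h - 15)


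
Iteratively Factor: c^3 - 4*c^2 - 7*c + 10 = (c - 1)*(c^2 - 3*c - 10) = (c - 5)*(c - 1)*(c + 2)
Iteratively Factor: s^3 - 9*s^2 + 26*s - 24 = (s - 2)*(s^2 - 7*s + 12) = (s - 4)*(s - 2)*(s - 3)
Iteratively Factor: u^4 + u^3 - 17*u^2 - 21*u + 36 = (u - 4)*(u^3 + 5*u^2 + 3*u - 9) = (u - 4)*(u + 3)*(u^2 + 2*u - 3) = (u - 4)*(u - 1)*(u + 3)*(u + 3)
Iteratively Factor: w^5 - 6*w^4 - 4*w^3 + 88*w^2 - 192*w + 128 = (w - 2)*(w^4 - 4*w^3 - 12*w^2 + 64*w - 64) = (w - 2)^2*(w^3 - 2*w^2 - 16*w + 32) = (w - 2)^3*(w^2 - 16) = (w - 4)*(w - 2)^3*(w + 4)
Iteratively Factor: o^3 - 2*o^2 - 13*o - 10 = (o - 5)*(o^2 + 3*o + 2) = (o - 5)*(o + 1)*(o + 2)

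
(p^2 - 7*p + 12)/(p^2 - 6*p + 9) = (p - 4)/(p - 3)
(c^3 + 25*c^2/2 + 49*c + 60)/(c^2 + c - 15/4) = 2*(c^2 + 10*c + 24)/(2*c - 3)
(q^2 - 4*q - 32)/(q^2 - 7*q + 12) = (q^2 - 4*q - 32)/(q^2 - 7*q + 12)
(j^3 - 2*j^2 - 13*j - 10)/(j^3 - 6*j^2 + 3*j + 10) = (j + 2)/(j - 2)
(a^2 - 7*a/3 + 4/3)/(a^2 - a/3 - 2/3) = (3*a - 4)/(3*a + 2)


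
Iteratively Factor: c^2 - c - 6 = (c - 3)*(c + 2)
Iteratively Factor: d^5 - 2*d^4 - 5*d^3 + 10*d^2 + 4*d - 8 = (d - 2)*(d^4 - 5*d^2 + 4) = (d - 2)^2*(d^3 + 2*d^2 - d - 2) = (d - 2)^2*(d + 2)*(d^2 - 1) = (d - 2)^2*(d - 1)*(d + 2)*(d + 1)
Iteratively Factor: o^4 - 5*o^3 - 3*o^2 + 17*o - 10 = (o - 1)*(o^3 - 4*o^2 - 7*o + 10) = (o - 1)^2*(o^2 - 3*o - 10) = (o - 5)*(o - 1)^2*(o + 2)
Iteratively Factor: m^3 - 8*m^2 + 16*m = (m - 4)*(m^2 - 4*m) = m*(m - 4)*(m - 4)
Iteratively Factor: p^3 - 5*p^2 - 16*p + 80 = (p + 4)*(p^2 - 9*p + 20) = (p - 4)*(p + 4)*(p - 5)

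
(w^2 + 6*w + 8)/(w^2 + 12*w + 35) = (w^2 + 6*w + 8)/(w^2 + 12*w + 35)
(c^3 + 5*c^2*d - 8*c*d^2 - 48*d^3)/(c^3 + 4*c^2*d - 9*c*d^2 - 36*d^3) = (c + 4*d)/(c + 3*d)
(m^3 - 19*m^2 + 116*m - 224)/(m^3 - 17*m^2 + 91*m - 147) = (m^2 - 12*m + 32)/(m^2 - 10*m + 21)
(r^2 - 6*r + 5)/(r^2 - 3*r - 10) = (r - 1)/(r + 2)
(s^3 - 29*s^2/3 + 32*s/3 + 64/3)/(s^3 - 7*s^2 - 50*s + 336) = (s^2 - 5*s/3 - 8/3)/(s^2 + s - 42)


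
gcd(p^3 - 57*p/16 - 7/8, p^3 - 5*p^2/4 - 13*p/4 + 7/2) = p^2 - p/4 - 7/2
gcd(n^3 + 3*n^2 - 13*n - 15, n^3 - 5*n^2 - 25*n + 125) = n + 5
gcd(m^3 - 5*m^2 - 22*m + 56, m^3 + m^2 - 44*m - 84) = m - 7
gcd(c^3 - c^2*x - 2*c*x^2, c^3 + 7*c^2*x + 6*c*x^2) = c^2 + c*x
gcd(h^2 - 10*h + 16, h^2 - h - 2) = h - 2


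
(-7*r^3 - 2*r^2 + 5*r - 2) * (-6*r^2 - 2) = 42*r^5 + 12*r^4 - 16*r^3 + 16*r^2 - 10*r + 4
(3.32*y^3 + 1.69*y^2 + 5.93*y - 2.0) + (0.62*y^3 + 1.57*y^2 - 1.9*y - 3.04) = 3.94*y^3 + 3.26*y^2 + 4.03*y - 5.04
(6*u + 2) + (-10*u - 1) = 1 - 4*u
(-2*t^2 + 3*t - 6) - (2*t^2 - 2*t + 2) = -4*t^2 + 5*t - 8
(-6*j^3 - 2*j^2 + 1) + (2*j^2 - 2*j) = -6*j^3 - 2*j + 1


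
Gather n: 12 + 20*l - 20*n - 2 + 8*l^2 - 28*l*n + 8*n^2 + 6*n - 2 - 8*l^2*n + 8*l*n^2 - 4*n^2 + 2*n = 8*l^2 + 20*l + n^2*(8*l + 4) + n*(-8*l^2 - 28*l - 12) + 8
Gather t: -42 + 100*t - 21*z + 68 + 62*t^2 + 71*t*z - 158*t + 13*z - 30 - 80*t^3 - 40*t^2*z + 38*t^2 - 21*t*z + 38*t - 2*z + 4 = -80*t^3 + t^2*(100 - 40*z) + t*(50*z - 20) - 10*z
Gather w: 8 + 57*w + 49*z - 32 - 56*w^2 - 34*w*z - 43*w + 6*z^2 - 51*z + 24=-56*w^2 + w*(14 - 34*z) + 6*z^2 - 2*z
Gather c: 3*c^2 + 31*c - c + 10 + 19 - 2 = 3*c^2 + 30*c + 27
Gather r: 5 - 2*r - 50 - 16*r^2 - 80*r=-16*r^2 - 82*r - 45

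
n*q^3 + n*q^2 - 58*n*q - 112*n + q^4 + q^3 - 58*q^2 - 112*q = (n + q)*(q - 8)*(q + 2)*(q + 7)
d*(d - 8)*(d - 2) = d^3 - 10*d^2 + 16*d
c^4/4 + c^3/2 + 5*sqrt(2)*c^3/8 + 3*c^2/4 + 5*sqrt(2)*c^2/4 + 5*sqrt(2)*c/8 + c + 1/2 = (c/2 + 1/2)*(c/2 + sqrt(2))*(c + 1)*(c + sqrt(2)/2)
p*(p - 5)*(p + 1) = p^3 - 4*p^2 - 5*p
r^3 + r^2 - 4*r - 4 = (r - 2)*(r + 1)*(r + 2)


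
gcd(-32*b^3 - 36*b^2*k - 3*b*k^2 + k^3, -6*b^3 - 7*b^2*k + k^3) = b + k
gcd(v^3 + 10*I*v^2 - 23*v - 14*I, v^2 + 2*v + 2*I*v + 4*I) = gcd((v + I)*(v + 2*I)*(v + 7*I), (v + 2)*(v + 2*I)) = v + 2*I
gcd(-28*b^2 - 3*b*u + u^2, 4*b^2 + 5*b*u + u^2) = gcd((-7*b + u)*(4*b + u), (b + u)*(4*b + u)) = 4*b + u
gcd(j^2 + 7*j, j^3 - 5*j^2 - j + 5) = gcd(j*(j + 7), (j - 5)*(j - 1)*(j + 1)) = 1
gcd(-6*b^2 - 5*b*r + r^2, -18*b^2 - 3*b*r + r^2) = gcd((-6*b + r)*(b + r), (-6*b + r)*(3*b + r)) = -6*b + r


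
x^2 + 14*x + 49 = (x + 7)^2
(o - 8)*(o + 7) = o^2 - o - 56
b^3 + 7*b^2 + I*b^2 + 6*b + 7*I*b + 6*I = (b + 1)*(b + 6)*(b + I)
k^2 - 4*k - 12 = (k - 6)*(k + 2)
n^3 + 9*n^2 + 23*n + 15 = (n + 1)*(n + 3)*(n + 5)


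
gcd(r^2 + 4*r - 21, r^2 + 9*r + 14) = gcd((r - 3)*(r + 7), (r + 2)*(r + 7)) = r + 7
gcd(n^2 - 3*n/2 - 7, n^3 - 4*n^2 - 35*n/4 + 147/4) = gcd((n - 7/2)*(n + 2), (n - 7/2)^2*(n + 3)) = n - 7/2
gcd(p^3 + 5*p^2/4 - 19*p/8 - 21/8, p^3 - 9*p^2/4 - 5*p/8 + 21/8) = p^2 - p/2 - 3/2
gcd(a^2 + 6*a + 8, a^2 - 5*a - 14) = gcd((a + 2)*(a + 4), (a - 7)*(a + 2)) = a + 2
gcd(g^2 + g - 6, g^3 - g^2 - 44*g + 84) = g - 2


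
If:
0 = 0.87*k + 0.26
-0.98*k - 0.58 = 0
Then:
No Solution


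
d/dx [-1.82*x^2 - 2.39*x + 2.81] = -3.64*x - 2.39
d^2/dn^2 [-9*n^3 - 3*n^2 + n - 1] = -54*n - 6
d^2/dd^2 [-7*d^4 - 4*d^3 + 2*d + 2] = 12*d*(-7*d - 2)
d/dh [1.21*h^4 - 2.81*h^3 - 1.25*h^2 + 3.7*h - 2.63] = 4.84*h^3 - 8.43*h^2 - 2.5*h + 3.7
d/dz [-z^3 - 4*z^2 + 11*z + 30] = -3*z^2 - 8*z + 11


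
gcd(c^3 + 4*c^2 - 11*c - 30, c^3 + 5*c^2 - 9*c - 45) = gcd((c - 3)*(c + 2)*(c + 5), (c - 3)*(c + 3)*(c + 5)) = c^2 + 2*c - 15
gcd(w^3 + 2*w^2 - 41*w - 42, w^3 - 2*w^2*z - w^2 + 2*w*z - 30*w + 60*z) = w - 6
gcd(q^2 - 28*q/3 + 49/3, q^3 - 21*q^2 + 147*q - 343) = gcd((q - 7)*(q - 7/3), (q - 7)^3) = q - 7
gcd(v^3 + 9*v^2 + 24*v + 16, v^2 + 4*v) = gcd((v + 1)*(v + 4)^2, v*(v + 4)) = v + 4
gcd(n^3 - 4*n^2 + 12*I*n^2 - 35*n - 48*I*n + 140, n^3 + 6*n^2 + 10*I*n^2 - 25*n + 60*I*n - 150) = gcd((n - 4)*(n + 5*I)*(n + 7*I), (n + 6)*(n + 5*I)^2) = n + 5*I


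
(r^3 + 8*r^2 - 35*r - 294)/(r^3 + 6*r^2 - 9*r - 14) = (r^2 + r - 42)/(r^2 - r - 2)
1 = 1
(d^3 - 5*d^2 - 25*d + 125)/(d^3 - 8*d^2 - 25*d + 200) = (d - 5)/(d - 8)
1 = 1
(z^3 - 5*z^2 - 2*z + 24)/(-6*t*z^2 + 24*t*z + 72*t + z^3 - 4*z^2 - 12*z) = (z^2 - 7*z + 12)/(-6*t*z + 36*t + z^2 - 6*z)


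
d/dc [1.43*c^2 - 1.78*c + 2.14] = 2.86*c - 1.78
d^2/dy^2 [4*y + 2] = 0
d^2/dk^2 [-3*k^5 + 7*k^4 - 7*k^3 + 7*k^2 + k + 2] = -60*k^3 + 84*k^2 - 42*k + 14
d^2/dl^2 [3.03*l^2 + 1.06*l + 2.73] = 6.06000000000000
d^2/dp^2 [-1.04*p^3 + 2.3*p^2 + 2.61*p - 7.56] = 4.6 - 6.24*p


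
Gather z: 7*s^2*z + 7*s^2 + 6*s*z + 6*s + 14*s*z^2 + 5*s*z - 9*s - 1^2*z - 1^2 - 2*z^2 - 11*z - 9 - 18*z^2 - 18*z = 7*s^2 - 3*s + z^2*(14*s - 20) + z*(7*s^2 + 11*s - 30) - 10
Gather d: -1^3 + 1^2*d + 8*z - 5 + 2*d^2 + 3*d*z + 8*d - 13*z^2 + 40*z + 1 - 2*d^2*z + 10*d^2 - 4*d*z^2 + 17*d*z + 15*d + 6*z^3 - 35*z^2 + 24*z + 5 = d^2*(12 - 2*z) + d*(-4*z^2 + 20*z + 24) + 6*z^3 - 48*z^2 + 72*z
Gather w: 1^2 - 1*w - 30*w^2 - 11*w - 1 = -30*w^2 - 12*w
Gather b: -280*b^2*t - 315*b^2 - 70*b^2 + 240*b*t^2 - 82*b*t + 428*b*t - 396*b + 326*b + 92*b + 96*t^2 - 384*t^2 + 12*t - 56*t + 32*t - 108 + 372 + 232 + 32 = b^2*(-280*t - 385) + b*(240*t^2 + 346*t + 22) - 288*t^2 - 12*t + 528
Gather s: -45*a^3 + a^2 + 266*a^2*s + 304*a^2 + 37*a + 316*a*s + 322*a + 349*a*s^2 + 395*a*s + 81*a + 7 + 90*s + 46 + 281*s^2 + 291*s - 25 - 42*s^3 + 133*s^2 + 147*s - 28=-45*a^3 + 305*a^2 + 440*a - 42*s^3 + s^2*(349*a + 414) + s*(266*a^2 + 711*a + 528)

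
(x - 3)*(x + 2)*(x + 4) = x^3 + 3*x^2 - 10*x - 24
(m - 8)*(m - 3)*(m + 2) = m^3 - 9*m^2 + 2*m + 48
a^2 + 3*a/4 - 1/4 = (a - 1/4)*(a + 1)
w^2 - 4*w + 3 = (w - 3)*(w - 1)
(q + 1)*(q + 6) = q^2 + 7*q + 6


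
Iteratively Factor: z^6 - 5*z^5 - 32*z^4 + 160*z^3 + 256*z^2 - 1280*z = (z - 4)*(z^5 - z^4 - 36*z^3 + 16*z^2 + 320*z) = (z - 5)*(z - 4)*(z^4 + 4*z^3 - 16*z^2 - 64*z) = (z - 5)*(z - 4)*(z + 4)*(z^3 - 16*z) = (z - 5)*(z - 4)^2*(z + 4)*(z^2 + 4*z) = z*(z - 5)*(z - 4)^2*(z + 4)*(z + 4)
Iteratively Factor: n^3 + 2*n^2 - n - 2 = (n + 2)*(n^2 - 1) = (n + 1)*(n + 2)*(n - 1)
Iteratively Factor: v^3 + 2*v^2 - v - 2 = (v + 2)*(v^2 - 1) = (v + 1)*(v + 2)*(v - 1)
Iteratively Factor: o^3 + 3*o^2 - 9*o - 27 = (o + 3)*(o^2 - 9) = (o + 3)^2*(o - 3)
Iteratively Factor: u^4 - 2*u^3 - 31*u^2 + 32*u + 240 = (u + 4)*(u^3 - 6*u^2 - 7*u + 60) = (u + 3)*(u + 4)*(u^2 - 9*u + 20) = (u - 4)*(u + 3)*(u + 4)*(u - 5)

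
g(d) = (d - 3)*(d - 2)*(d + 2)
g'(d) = (d - 3)*(d - 2) + (d - 3)*(d + 2) + (d - 2)*(d + 2)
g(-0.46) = 13.11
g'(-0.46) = -0.61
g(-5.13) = -181.44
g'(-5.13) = 105.73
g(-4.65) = -134.81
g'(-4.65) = 88.77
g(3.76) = 7.70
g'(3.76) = 15.85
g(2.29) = -0.88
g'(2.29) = -2.01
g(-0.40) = 13.06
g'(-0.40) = -1.12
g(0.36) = 10.22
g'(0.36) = -5.77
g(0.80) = 7.39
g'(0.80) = -6.88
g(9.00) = 462.00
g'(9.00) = 185.00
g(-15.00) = -3978.00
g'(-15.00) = 761.00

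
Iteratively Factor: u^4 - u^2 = (u - 1)*(u^3 + u^2) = u*(u - 1)*(u^2 + u) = u*(u - 1)*(u + 1)*(u)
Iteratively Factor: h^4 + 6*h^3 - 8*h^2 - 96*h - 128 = (h - 4)*(h^3 + 10*h^2 + 32*h + 32) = (h - 4)*(h + 4)*(h^2 + 6*h + 8) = (h - 4)*(h + 2)*(h + 4)*(h + 4)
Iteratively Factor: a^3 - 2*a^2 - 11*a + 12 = (a + 3)*(a^2 - 5*a + 4) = (a - 4)*(a + 3)*(a - 1)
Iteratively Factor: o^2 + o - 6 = (o - 2)*(o + 3)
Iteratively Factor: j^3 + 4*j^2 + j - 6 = (j + 2)*(j^2 + 2*j - 3) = (j - 1)*(j + 2)*(j + 3)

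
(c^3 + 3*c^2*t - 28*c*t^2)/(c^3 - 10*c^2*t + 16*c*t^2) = (c^2 + 3*c*t - 28*t^2)/(c^2 - 10*c*t + 16*t^2)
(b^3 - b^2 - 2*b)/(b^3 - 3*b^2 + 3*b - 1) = b*(b^2 - b - 2)/(b^3 - 3*b^2 + 3*b - 1)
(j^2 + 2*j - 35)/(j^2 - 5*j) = (j + 7)/j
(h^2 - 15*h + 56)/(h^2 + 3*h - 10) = (h^2 - 15*h + 56)/(h^2 + 3*h - 10)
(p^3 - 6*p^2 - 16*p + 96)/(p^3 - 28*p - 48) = (p - 4)/(p + 2)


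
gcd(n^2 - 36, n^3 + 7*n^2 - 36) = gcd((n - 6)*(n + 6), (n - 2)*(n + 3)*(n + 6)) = n + 6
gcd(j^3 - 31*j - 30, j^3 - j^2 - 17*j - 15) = j + 1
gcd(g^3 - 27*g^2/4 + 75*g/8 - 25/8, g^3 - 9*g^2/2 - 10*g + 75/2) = g - 5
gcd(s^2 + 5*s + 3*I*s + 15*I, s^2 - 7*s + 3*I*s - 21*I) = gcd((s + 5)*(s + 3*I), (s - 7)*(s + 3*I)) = s + 3*I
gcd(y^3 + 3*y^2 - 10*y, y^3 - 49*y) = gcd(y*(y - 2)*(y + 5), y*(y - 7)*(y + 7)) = y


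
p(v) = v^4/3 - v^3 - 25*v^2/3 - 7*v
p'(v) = 4*v^3/3 - 3*v^2 - 50*v/3 - 7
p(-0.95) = 0.26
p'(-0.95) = 4.98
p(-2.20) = -6.48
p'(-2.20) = 0.95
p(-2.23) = -6.50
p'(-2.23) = 0.46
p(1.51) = -31.28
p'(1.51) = -34.42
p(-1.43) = -2.71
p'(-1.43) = 6.80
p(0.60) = -7.37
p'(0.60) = -17.79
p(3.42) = -115.81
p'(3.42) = -45.75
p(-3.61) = 20.33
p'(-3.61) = -48.66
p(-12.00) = 7524.00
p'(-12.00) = -2543.00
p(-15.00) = 18480.00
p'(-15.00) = -4932.00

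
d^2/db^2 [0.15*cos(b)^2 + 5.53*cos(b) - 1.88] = -5.53*cos(b) - 0.3*cos(2*b)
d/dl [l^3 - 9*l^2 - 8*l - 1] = 3*l^2 - 18*l - 8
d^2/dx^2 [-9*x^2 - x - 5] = -18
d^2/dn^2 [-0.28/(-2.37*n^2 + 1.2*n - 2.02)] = (-3.145464*n^2 + 1.59264*n + 0.28*(4.74*n - 1.2)*(9.48*n - 2.4) - 2.680944)/(2.37*n^2 - 1.2*n + 2.02)^3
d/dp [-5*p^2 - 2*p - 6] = -10*p - 2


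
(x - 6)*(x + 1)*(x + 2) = x^3 - 3*x^2 - 16*x - 12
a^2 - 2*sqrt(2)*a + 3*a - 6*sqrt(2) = (a + 3)*(a - 2*sqrt(2))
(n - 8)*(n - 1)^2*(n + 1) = n^4 - 9*n^3 + 7*n^2 + 9*n - 8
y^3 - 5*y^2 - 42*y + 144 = (y - 8)*(y - 3)*(y + 6)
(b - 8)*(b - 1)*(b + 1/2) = b^3 - 17*b^2/2 + 7*b/2 + 4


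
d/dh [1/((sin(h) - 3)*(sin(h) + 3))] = -sin(2*h)/((sin(h) - 3)^2*(sin(h) + 3)^2)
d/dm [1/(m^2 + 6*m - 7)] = 2*(-m - 3)/(m^2 + 6*m - 7)^2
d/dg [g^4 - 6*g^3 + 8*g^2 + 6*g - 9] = 4*g^3 - 18*g^2 + 16*g + 6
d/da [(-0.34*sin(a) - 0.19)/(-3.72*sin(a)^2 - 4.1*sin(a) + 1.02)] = (-1.4136*sin(a) + 0.6324*cos(2*a) - 1.7582)*cos(a)/(3.72*sin(a)^2 + 4.1*sin(a) - 1.02)^2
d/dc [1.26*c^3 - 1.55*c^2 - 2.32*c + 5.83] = 3.78*c^2 - 3.1*c - 2.32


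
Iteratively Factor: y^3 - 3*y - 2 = (y + 1)*(y^2 - y - 2) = (y + 1)^2*(y - 2)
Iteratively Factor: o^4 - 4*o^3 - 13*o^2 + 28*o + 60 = (o + 2)*(o^3 - 6*o^2 - o + 30) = (o + 2)^2*(o^2 - 8*o + 15) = (o - 5)*(o + 2)^2*(o - 3)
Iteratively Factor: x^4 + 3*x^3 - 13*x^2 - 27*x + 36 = (x - 3)*(x^3 + 6*x^2 + 5*x - 12) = (x - 3)*(x + 4)*(x^2 + 2*x - 3) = (x - 3)*(x - 1)*(x + 4)*(x + 3)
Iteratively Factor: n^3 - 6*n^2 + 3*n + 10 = (n - 2)*(n^2 - 4*n - 5) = (n - 5)*(n - 2)*(n + 1)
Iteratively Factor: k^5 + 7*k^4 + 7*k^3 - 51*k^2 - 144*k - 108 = (k - 3)*(k^4 + 10*k^3 + 37*k^2 + 60*k + 36) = (k - 3)*(k + 3)*(k^3 + 7*k^2 + 16*k + 12) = (k - 3)*(k + 3)^2*(k^2 + 4*k + 4) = (k - 3)*(k + 2)*(k + 3)^2*(k + 2)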